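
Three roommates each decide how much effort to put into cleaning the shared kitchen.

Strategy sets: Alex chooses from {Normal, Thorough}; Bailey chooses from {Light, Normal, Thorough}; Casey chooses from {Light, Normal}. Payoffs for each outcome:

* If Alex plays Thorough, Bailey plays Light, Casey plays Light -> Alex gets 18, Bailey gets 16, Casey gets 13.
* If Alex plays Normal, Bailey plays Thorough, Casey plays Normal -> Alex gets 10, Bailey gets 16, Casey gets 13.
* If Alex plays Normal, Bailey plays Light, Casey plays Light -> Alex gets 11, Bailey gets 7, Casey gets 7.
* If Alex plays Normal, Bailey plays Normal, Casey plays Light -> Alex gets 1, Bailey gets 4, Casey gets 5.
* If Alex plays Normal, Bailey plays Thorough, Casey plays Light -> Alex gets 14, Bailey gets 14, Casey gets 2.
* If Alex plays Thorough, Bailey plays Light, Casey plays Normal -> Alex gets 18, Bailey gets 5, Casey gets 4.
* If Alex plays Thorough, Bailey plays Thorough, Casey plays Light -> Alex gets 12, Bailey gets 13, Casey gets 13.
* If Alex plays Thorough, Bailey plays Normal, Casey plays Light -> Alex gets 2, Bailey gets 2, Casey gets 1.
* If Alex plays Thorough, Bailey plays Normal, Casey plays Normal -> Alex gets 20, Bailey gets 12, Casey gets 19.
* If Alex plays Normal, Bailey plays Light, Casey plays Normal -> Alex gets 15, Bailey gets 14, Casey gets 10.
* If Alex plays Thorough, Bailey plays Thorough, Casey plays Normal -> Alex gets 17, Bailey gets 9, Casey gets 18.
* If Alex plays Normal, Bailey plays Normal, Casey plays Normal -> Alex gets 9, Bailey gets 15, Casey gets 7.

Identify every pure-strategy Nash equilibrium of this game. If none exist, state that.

Mark each player's best response to every combination of opponents' strategies; a profile where every player is best-responding is a pure Nash equilibrium.
Alex against (Light, Light): payoffs 11, 18 → best response Thorough.
Alex against (Light, Normal): payoffs 15, 18 → best response Thorough.
Alex against (Normal, Light): payoffs 1, 2 → best response Thorough.
Alex against (Normal, Normal): payoffs 9, 20 → best response Thorough.
Alex against (Thorough, Light): payoffs 14, 12 → best response Normal.
Alex against (Thorough, Normal): payoffs 10, 17 → best response Thorough.
Bailey against (Normal, Light): payoffs 7, 4, 14 → best response Thorough.
Bailey against (Normal, Normal): payoffs 14, 15, 16 → best response Thorough.
Bailey against (Thorough, Light): payoffs 16, 2, 13 → best response Light.
Bailey against (Thorough, Normal): payoffs 5, 12, 9 → best response Normal.
Casey against (Normal, Light): payoffs 7, 10 → best response Normal.
Casey against (Normal, Normal): payoffs 5, 7 → best response Normal.
Casey against (Normal, Thorough): payoffs 2, 13 → best response Normal.
Casey against (Thorough, Light): payoffs 13, 4 → best response Light.
Casey against (Thorough, Normal): payoffs 1, 19 → best response Normal.
Casey against (Thorough, Thorough): payoffs 13, 18 → best response Normal.
Mutual best responses: (Thorough, Light, Light); (Thorough, Normal, Normal).

The pure Nash equilibria are (Thorough, Light, Light); (Thorough, Normal, Normal).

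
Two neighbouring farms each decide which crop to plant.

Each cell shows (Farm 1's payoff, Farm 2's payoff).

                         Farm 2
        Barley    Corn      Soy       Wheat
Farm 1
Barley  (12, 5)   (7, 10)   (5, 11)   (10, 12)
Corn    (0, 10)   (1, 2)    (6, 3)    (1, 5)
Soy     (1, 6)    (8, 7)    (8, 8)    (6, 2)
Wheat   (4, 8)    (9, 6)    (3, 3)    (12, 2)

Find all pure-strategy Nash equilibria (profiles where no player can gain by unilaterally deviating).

(Soy, Soy)

(Barley, Barley): Farm 2 can switch to Corn (5 → 10). Not NE.
(Barley, Corn): Farm 1 can switch to Soy (7 → 8). Not NE.
(Barley, Soy): Farm 1 can switch to Corn (5 → 6). Not NE.
(Barley, Wheat): Farm 1 can switch to Wheat (10 → 12). Not NE.
(Corn, Barley): Farm 1 can switch to Barley (0 → 12). Not NE.
(Corn, Corn): Farm 1 can switch to Barley (1 → 7). Not NE.
(Corn, Soy): Farm 1 can switch to Soy (6 → 8). Not NE.
(Corn, Wheat): Farm 1 can switch to Barley (1 → 10). Not NE.
(Soy, Soy): Farm 1 gets 8, best alternative 6; Farm 2 gets 8, best alternative 7. No profitable deviation — NE.
(The remaining 7 profiles each have a profitable deviation by the same check.)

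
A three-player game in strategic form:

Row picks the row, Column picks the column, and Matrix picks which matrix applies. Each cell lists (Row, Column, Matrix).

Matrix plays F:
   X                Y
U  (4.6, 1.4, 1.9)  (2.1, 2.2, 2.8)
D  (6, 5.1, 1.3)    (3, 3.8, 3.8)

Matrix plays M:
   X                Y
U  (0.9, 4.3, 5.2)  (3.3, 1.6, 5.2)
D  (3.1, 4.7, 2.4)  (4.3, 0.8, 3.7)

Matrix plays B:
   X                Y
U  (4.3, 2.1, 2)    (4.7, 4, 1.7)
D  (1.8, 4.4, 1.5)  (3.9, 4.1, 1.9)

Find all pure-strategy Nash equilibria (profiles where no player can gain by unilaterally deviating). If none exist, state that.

(U, X, F): Row can switch to D (4.6 → 6). Not NE.
(U, X, M): Row can switch to D (0.9 → 3.1). Not NE.
(U, X, B): Column can switch to Y (2.1 → 4). Not NE.
(U, Y, F): Row can switch to D (2.1 → 3). Not NE.
(U, Y, M): Row can switch to D (3.3 → 4.3). Not NE.
(U, Y, B): Matrix can switch to F (1.7 → 2.8). Not NE.
(D, X, F): Matrix can switch to M (1.3 → 2.4). Not NE.
(D, X, M): Row gets 3.1, best alternative 0.9; Column gets 4.7, best alternative 0.8; Matrix gets 2.4, best alternative 1.5. No profitable deviation — NE.
(D, X, B): Row can switch to U (1.8 → 4.3). Not NE.
(D, Y, F): Column can switch to X (3.8 → 5.1). Not NE.
(D, Y, M): Column can switch to X (0.8 → 4.7). Not NE.
(D, Y, B): Row can switch to U (3.9 → 4.7). Not NE.

(D, X, M)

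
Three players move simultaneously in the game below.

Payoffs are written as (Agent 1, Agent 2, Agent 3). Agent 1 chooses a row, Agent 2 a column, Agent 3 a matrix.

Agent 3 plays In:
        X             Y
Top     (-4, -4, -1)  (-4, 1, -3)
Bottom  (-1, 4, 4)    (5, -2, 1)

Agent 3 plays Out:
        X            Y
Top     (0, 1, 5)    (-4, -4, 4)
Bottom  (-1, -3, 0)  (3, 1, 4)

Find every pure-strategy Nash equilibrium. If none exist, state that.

For each strategy profile, look for a profitable unilateral deviation.
(Top, X, In): Agent 1 can switch to Bottom (-4 → -1). Not NE.
(Top, X, Out): Agent 1 gets 0, best alternative -1; Agent 2 gets 1, best alternative -4; Agent 3 gets 5, best alternative -1. No profitable deviation — NE.
(Top, Y, In): Agent 1 can switch to Bottom (-4 → 5). Not NE.
(Top, Y, Out): Agent 1 can switch to Bottom (-4 → 3). Not NE.
(Bottom, X, In): Agent 1 gets -1, best alternative -4; Agent 2 gets 4, best alternative -2; Agent 3 gets 4, best alternative 0. No profitable deviation — NE.
(Bottom, X, Out): Agent 1 can switch to Top (-1 → 0). Not NE.
(Bottom, Y, In): Agent 2 can switch to X (-2 → 4). Not NE.
(Bottom, Y, Out): Agent 1 gets 3, best alternative -4; Agent 2 gets 1, best alternative -3; Agent 3 gets 4, best alternative 1. No profitable deviation — NE.

(Top, X, Out); (Bottom, X, In); (Bottom, Y, Out)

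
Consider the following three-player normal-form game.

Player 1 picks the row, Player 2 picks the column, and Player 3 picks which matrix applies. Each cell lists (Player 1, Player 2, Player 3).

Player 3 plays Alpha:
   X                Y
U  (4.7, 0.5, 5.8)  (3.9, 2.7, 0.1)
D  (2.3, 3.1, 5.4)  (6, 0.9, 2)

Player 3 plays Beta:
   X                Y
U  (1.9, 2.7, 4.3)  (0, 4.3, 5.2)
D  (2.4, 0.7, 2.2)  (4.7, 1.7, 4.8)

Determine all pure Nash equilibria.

The unique pure-strategy Nash equilibrium is (D, Y, Beta).

(U, X, Alpha): Player 2 can switch to Y (0.5 → 2.7). Not NE.
(U, X, Beta): Player 1 can switch to D (1.9 → 2.4). Not NE.
(U, Y, Alpha): Player 1 can switch to D (3.9 → 6). Not NE.
(U, Y, Beta): Player 1 can switch to D (0 → 4.7). Not NE.
(D, X, Alpha): Player 1 can switch to U (2.3 → 4.7). Not NE.
(D, X, Beta): Player 2 can switch to Y (0.7 → 1.7). Not NE.
(D, Y, Alpha): Player 2 can switch to X (0.9 → 3.1). Not NE.
(D, Y, Beta): Player 1 gets 4.7, best alternative 0; Player 2 gets 1.7, best alternative 0.7; Player 3 gets 4.8, best alternative 2. No profitable deviation — NE.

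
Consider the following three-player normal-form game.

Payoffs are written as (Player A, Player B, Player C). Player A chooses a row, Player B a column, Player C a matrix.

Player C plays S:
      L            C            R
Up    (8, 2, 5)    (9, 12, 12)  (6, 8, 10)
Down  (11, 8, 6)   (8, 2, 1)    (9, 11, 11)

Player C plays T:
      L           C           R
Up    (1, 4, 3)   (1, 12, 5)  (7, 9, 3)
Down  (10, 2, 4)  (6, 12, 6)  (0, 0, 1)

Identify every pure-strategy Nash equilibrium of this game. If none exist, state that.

Pure-strategy Nash equilibria: (Up, C, S) and (Down, C, T) and (Down, R, S)

For each player, find the best response to each opponent profile; mutual best responses are the pure NE.
Player A against (L, S): payoffs 8, 11 → best response Down.
Player A against (L, T): payoffs 1, 10 → best response Down.
Player A against (C, S): payoffs 9, 8 → best response Up.
Player A against (C, T): payoffs 1, 6 → best response Down.
Player A against (R, S): payoffs 6, 9 → best response Down.
Player A against (R, T): payoffs 7, 0 → best response Up.
Player B against (Up, S): payoffs 2, 12, 8 → best response C.
Player B against (Up, T): payoffs 4, 12, 9 → best response C.
Player B against (Down, S): payoffs 8, 2, 11 → best response R.
Player B against (Down, T): payoffs 2, 12, 0 → best response C.
Player C against (Up, L): payoffs 5, 3 → best response S.
Player C against (Up, C): payoffs 12, 5 → best response S.
Player C against (Up, R): payoffs 10, 3 → best response S.
Player C against (Down, L): payoffs 6, 4 → best response S.
Player C against (Down, C): payoffs 1, 6 → best response T.
Player C against (Down, R): payoffs 11, 1 → best response S.
Mutual best responses: (Up, C, S); (Down, C, T); (Down, R, S).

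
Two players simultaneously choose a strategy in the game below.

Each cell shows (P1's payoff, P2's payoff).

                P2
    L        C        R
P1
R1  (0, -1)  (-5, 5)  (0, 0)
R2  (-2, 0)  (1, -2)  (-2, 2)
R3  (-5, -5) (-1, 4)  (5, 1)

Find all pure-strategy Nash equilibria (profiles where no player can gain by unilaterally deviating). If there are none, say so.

Check each profile: it is a Nash equilibrium iff no player can strictly gain by switching unilaterally.
(R1, L): P2 can switch to C (-1 → 5). Not NE.
(R1, C): P1 can switch to R2 (-5 → 1). Not NE.
(R1, R): P1 can switch to R3 (0 → 5). Not NE.
(R2, L): P1 can switch to R1 (-2 → 0). Not NE.
(R2, C): P2 can switch to L (-2 → 0). Not NE.
(R2, R): P1 can switch to R1 (-2 → 0). Not NE.
(R3, L): P1 can switch to R1 (-5 → 0). Not NE.
(R3, C): P1 can switch to R2 (-1 → 1). Not NE.
(R3, R): P2 can switch to C (1 → 4). Not NE.

This game has no pure Nash equilibrium.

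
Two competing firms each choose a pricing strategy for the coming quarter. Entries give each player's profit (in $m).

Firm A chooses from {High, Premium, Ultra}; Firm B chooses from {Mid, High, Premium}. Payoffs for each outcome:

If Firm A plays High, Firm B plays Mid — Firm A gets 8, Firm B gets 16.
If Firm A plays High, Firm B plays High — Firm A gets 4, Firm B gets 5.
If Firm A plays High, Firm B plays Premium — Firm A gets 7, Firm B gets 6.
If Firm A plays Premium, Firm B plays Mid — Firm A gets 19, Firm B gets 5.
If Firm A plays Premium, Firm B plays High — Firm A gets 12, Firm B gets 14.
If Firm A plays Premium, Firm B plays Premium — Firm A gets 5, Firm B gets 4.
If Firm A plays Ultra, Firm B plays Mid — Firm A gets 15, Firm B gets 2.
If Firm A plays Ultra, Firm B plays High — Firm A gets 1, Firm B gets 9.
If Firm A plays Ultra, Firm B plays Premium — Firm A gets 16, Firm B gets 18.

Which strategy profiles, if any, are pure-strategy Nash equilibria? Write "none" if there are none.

Firm A against Mid: payoffs 8, 19, 15 → best response Premium.
Firm A against High: payoffs 4, 12, 1 → best response Premium.
Firm A against Premium: payoffs 7, 5, 16 → best response Ultra.
Firm B against High: payoffs 16, 5, 6 → best response Mid.
Firm B against Premium: payoffs 5, 14, 4 → best response High.
Firm B against Ultra: payoffs 2, 9, 18 → best response Premium.
Mutual best responses: (Premium, High); (Ultra, Premium).

The pure Nash equilibria are (Premium, High); (Ultra, Premium).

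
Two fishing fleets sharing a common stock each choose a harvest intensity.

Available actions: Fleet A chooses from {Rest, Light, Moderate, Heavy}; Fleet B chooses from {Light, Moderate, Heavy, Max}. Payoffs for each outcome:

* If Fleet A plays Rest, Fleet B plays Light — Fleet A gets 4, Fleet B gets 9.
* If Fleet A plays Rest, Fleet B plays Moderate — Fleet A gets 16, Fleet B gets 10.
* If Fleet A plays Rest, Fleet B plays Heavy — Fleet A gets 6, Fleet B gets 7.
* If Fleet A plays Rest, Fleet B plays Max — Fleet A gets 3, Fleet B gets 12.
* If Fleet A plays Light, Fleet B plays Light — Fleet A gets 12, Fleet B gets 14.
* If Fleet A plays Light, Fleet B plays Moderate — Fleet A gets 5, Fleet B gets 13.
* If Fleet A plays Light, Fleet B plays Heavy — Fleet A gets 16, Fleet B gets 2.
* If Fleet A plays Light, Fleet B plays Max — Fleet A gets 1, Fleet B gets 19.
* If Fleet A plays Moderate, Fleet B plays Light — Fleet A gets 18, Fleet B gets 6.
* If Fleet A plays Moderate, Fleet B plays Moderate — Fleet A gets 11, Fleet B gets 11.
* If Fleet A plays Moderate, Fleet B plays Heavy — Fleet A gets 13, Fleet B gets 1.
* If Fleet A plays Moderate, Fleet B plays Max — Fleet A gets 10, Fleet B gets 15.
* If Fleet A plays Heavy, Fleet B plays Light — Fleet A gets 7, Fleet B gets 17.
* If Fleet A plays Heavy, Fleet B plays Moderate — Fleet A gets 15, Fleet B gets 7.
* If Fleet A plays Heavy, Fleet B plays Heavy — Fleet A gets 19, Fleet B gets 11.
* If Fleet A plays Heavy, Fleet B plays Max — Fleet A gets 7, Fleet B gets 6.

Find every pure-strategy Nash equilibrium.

The unique pure-strategy Nash equilibrium is (Moderate, Max).

Check each profile: it is a Nash equilibrium iff no player can strictly gain by switching unilaterally.
(Rest, Light): Fleet A can switch to Light (4 → 12). Not NE.
(Rest, Moderate): Fleet B can switch to Max (10 → 12). Not NE.
(Rest, Heavy): Fleet A can switch to Light (6 → 16). Not NE.
(Rest, Max): Fleet A can switch to Moderate (3 → 10). Not NE.
(Light, Light): Fleet A can switch to Moderate (12 → 18). Not NE.
(Light, Moderate): Fleet A can switch to Rest (5 → 16). Not NE.
(Light, Heavy): Fleet A can switch to Heavy (16 → 19). Not NE.
(Light, Max): Fleet A can switch to Rest (1 → 3). Not NE.
(Moderate, Light): Fleet B can switch to Moderate (6 → 11). Not NE.
(Moderate, Moderate): Fleet A can switch to Rest (11 → 16). Not NE.
(Moderate, Max): Fleet A gets 10, best alternative 7; Fleet B gets 15, best alternative 11. No profitable deviation — NE.
(The remaining 5 profiles each have a profitable deviation by the same check.)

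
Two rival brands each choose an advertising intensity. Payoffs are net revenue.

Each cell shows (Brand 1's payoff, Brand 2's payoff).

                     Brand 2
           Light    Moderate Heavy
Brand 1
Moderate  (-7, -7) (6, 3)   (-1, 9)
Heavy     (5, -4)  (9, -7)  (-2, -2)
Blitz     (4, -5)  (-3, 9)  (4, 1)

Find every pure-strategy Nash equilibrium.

This game has no pure Nash equilibrium.

For each player, find the best response to each opponent profile; mutual best responses are the pure NE.
Brand 1 against Light: payoffs -7, 5, 4 → best response Heavy.
Brand 1 against Moderate: payoffs 6, 9, -3 → best response Heavy.
Brand 1 against Heavy: payoffs -1, -2, 4 → best response Blitz.
Brand 2 against Moderate: payoffs -7, 3, 9 → best response Heavy.
Brand 2 against Heavy: payoffs -4, -7, -2 → best response Heavy.
Brand 2 against Blitz: payoffs -5, 9, 1 → best response Moderate.
No profile is a mutual best response for all players.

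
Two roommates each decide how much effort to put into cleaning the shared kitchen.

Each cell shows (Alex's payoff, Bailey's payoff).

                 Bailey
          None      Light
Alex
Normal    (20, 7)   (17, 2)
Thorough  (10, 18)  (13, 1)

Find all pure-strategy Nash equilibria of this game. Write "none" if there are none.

Mark each player's best response to every combination of opponents' strategies; a profile where every player is best-responding is a pure Nash equilibrium.
Alex against None: payoffs 20, 10 → best response Normal.
Alex against Light: payoffs 17, 13 → best response Normal.
Bailey against Normal: payoffs 7, 2 → best response None.
Bailey against Thorough: payoffs 18, 1 → best response None.
Mutual best responses: (Normal, None).

The unique pure-strategy Nash equilibrium is (Normal, None).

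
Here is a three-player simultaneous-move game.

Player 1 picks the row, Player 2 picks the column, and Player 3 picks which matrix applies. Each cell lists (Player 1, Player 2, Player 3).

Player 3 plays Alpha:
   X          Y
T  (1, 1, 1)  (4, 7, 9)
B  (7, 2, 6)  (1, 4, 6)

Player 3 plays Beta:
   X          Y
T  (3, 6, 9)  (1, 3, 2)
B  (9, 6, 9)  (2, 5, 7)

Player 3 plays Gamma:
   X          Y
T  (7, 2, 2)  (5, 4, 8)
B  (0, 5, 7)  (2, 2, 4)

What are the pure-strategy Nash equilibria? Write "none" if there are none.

(T, X, Alpha): Player 1 can switch to B (1 → 7). Not NE.
(T, X, Beta): Player 1 can switch to B (3 → 9). Not NE.
(T, X, Gamma): Player 2 can switch to Y (2 → 4). Not NE.
(T, Y, Alpha): Player 1 gets 4, best alternative 1; Player 2 gets 7, best alternative 1; Player 3 gets 9, best alternative 8. No profitable deviation — NE.
(T, Y, Beta): Player 1 can switch to B (1 → 2). Not NE.
(T, Y, Gamma): Player 3 can switch to Alpha (8 → 9). Not NE.
(B, X, Alpha): Player 2 can switch to Y (2 → 4). Not NE.
(B, X, Beta): Player 1 gets 9, best alternative 3; Player 2 gets 6, best alternative 5; Player 3 gets 9, best alternative 7. No profitable deviation — NE.
(B, X, Gamma): Player 1 can switch to T (0 → 7). Not NE.
(B, Y, Alpha): Player 1 can switch to T (1 → 4). Not NE.
(The remaining 2 profiles each have a profitable deviation by the same check.)

The pure Nash equilibria are (T, Y, Alpha), (B, X, Beta).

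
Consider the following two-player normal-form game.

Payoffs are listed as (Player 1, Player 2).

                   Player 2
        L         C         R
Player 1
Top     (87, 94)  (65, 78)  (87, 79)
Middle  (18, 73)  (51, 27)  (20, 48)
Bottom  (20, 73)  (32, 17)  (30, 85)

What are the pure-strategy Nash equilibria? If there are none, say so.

Check each profile: it is a Nash equilibrium iff no player can strictly gain by switching unilaterally.
(Top, L): Player 1 gets 87, best alternative 20; Player 2 gets 94, best alternative 79. No profitable deviation — NE.
(Top, C): Player 2 can switch to L (78 → 94). Not NE.
(Top, R): Player 2 can switch to L (79 → 94). Not NE.
(Middle, L): Player 1 can switch to Top (18 → 87). Not NE.
(Middle, C): Player 1 can switch to Top (51 → 65). Not NE.
(Middle, R): Player 1 can switch to Top (20 → 87). Not NE.
(Bottom, L): Player 1 can switch to Top (20 → 87). Not NE.
(Bottom, C): Player 1 can switch to Top (32 → 65). Not NE.
(Bottom, R): Player 1 can switch to Top (30 → 87). Not NE.

(Top, L)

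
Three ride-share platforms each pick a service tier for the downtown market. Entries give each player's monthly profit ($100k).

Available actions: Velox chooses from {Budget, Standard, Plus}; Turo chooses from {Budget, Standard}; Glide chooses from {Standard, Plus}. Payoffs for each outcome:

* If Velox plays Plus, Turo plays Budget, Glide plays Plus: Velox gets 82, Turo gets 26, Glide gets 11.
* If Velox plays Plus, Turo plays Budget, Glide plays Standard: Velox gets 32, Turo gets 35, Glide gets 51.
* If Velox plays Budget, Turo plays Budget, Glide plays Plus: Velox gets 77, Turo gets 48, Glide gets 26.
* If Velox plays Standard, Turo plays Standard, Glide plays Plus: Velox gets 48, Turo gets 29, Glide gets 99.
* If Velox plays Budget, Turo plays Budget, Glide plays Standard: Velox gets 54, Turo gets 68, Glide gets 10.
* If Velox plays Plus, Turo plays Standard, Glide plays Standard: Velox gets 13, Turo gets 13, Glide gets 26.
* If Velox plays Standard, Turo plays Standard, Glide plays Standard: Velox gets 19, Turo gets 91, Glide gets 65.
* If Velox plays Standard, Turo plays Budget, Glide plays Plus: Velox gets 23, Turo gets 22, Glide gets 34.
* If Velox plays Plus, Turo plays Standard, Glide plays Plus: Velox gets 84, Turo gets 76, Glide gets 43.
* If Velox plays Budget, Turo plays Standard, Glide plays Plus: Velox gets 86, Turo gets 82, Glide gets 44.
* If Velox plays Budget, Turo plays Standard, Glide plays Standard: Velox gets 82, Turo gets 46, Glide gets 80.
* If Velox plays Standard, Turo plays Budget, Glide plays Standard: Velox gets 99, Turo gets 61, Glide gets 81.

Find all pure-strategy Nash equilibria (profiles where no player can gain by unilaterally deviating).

Check each profile: it is a Nash equilibrium iff no player can strictly gain by switching unilaterally.
(Budget, Budget, Standard): Velox can switch to Standard (54 → 99). Not NE.
(Budget, Budget, Plus): Velox can switch to Plus (77 → 82). Not NE.
(Budget, Standard, Standard): Turo can switch to Budget (46 → 68). Not NE.
(Budget, Standard, Plus): Glide can switch to Standard (44 → 80). Not NE.
(Standard, Budget, Standard): Turo can switch to Standard (61 → 91). Not NE.
(Standard, Budget, Plus): Velox can switch to Budget (23 → 77). Not NE.
(Standard, Standard, Standard): Velox can switch to Budget (19 → 82). Not NE.
(Standard, Standard, Plus): Velox can switch to Budget (48 → 86). Not NE.
(Plus, Budget, Standard): Velox can switch to Budget (32 → 54). Not NE.
(Plus, Budget, Plus): Turo can switch to Standard (26 → 76). Not NE.
(The remaining 2 profiles each have a profitable deviation by the same check.)

There is no pure-strategy Nash equilibrium.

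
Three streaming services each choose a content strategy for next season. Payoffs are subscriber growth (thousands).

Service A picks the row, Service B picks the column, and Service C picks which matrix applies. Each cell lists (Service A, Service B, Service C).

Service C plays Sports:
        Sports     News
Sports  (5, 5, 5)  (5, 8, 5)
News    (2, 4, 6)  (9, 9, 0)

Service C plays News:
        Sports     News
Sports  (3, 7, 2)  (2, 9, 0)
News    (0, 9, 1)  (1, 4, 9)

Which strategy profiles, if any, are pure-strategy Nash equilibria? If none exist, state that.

No pure-strategy Nash equilibrium.

(Sports, Sports, Sports): Service B can switch to News (5 → 8). Not NE.
(Sports, Sports, News): Service B can switch to News (7 → 9). Not NE.
(Sports, News, Sports): Service A can switch to News (5 → 9). Not NE.
(Sports, News, News): Service C can switch to Sports (0 → 5). Not NE.
(News, Sports, Sports): Service A can switch to Sports (2 → 5). Not NE.
(News, Sports, News): Service A can switch to Sports (0 → 3). Not NE.
(The remaining 2 profiles each have a profitable deviation by the same check.)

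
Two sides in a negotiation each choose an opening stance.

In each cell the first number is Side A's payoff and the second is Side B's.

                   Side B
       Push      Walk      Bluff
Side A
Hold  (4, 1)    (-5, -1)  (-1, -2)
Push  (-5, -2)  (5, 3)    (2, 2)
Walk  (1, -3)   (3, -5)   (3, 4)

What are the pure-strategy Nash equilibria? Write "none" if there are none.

Side A against Push: payoffs 4, -5, 1 → best response Hold.
Side A against Walk: payoffs -5, 5, 3 → best response Push.
Side A against Bluff: payoffs -1, 2, 3 → best response Walk.
Side B against Hold: payoffs 1, -1, -2 → best response Push.
Side B against Push: payoffs -2, 3, 2 → best response Walk.
Side B against Walk: payoffs -3, -5, 4 → best response Bluff.
Mutual best responses: (Hold, Push); (Push, Walk); (Walk, Bluff).

(Hold, Push), (Push, Walk), (Walk, Bluff)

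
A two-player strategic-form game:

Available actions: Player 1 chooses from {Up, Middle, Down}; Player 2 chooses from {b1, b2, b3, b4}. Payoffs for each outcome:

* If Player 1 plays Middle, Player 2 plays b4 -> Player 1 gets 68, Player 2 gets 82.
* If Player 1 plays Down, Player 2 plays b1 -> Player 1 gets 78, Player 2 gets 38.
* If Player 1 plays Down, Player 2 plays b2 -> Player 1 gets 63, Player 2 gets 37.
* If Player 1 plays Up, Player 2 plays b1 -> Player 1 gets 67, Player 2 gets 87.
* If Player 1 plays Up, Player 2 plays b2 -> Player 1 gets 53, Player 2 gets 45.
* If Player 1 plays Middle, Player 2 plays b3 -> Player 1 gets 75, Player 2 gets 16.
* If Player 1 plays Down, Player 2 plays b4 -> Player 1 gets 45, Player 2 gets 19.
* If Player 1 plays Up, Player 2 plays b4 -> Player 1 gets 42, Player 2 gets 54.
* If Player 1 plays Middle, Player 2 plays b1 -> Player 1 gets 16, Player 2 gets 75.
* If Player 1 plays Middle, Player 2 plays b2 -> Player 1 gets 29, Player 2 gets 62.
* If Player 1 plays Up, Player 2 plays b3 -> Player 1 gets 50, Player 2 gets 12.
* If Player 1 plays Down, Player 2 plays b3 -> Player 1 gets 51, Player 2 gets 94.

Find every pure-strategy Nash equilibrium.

Player 1 against b1: payoffs 67, 16, 78 → best response Down.
Player 1 against b2: payoffs 53, 29, 63 → best response Down.
Player 1 against b3: payoffs 50, 75, 51 → best response Middle.
Player 1 against b4: payoffs 42, 68, 45 → best response Middle.
Player 2 against Up: payoffs 87, 45, 12, 54 → best response b1.
Player 2 against Middle: payoffs 75, 62, 16, 82 → best response b4.
Player 2 against Down: payoffs 38, 37, 94, 19 → best response b3.
Mutual best responses: (Middle, b4).

The unique pure-strategy Nash equilibrium is (Middle, b4).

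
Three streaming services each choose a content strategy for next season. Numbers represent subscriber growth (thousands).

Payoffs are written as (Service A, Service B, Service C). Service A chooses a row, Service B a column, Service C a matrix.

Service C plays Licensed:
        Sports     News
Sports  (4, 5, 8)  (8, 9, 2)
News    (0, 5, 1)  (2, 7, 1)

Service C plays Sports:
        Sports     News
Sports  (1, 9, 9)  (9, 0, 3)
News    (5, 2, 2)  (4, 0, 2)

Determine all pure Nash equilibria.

Service A against (Sports, Licensed): payoffs 4, 0 → best response Sports.
Service A against (Sports, Sports): payoffs 1, 5 → best response News.
Service A against (News, Licensed): payoffs 8, 2 → best response Sports.
Service A against (News, Sports): payoffs 9, 4 → best response Sports.
Service B against (Sports, Licensed): payoffs 5, 9 → best response News.
Service B against (Sports, Sports): payoffs 9, 0 → best response Sports.
Service B against (News, Licensed): payoffs 5, 7 → best response News.
Service B against (News, Sports): payoffs 2, 0 → best response Sports.
Service C against (Sports, Sports): payoffs 8, 9 → best response Sports.
Service C against (Sports, News): payoffs 2, 3 → best response Sports.
Service C against (News, Sports): payoffs 1, 2 → best response Sports.
Service C against (News, News): payoffs 1, 2 → best response Sports.
Mutual best responses: (News, Sports, Sports).

(News, Sports, Sports)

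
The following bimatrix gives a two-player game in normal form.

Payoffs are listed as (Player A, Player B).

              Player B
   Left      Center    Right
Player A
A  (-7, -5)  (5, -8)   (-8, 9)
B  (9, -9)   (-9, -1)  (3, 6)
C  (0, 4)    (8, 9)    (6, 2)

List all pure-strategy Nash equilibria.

(A, Left): Player A can switch to B (-7 → 9). Not NE.
(A, Center): Player A can switch to C (5 → 8). Not NE.
(A, Right): Player A can switch to B (-8 → 3). Not NE.
(B, Left): Player B can switch to Center (-9 → -1). Not NE.
(B, Center): Player A can switch to A (-9 → 5). Not NE.
(B, Right): Player A can switch to C (3 → 6). Not NE.
(C, Left): Player A can switch to B (0 → 9). Not NE.
(C, Center): Player A gets 8, best alternative 5; Player B gets 9, best alternative 4. No profitable deviation — NE.
(C, Right): Player B can switch to Left (2 → 4). Not NE.

The unique pure-strategy Nash equilibrium is (C, Center).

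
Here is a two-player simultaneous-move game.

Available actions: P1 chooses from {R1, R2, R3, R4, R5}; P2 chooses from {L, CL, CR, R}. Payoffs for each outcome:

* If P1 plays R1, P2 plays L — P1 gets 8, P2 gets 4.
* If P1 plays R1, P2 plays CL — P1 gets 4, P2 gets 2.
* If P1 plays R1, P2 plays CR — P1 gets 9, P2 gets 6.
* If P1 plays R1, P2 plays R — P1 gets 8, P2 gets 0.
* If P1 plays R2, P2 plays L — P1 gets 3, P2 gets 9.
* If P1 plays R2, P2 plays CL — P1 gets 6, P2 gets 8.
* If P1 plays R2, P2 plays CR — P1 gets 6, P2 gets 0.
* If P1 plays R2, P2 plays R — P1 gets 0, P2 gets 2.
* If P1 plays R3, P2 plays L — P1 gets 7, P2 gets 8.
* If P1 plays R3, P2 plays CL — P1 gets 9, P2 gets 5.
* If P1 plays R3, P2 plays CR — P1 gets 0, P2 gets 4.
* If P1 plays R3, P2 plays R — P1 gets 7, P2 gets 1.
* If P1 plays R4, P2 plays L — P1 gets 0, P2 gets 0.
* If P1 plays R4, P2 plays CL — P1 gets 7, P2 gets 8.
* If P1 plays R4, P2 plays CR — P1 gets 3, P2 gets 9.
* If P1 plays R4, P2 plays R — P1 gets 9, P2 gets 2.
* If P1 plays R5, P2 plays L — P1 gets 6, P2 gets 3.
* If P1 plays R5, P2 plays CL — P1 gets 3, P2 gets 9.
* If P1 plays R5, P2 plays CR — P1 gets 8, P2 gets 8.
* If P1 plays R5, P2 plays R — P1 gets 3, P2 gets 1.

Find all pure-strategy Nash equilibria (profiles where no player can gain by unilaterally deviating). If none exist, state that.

The unique pure-strategy Nash equilibrium is (R1, CR).

For each strategy profile, look for a profitable unilateral deviation.
(R1, L): P2 can switch to CR (4 → 6). Not NE.
(R1, CL): P1 can switch to R2 (4 → 6). Not NE.
(R1, CR): P1 gets 9, best alternative 8; P2 gets 6, best alternative 4. No profitable deviation — NE.
(R1, R): P1 can switch to R4 (8 → 9). Not NE.
(R2, L): P1 can switch to R1 (3 → 8). Not NE.
(R2, CL): P1 can switch to R3 (6 → 9). Not NE.
(R2, CR): P1 can switch to R1 (6 → 9). Not NE.
(The remaining 13 profiles each have a profitable deviation by the same check.)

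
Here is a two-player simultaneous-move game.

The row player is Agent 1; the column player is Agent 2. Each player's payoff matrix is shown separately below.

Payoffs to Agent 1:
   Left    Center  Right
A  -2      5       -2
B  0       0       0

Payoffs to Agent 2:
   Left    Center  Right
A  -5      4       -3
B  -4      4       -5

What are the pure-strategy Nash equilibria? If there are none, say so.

Mark each player's best response to every combination of opponents' strategies; a profile where every player is best-responding is a pure Nash equilibrium.
Agent 1 against Left: payoffs -2, 0 → best response B.
Agent 1 against Center: payoffs 5, 0 → best response A.
Agent 1 against Right: payoffs -2, 0 → best response B.
Agent 2 against A: payoffs -5, 4, -3 → best response Center.
Agent 2 against B: payoffs -4, 4, -5 → best response Center.
Mutual best responses: (A, Center).

Pure NE: (A, Center)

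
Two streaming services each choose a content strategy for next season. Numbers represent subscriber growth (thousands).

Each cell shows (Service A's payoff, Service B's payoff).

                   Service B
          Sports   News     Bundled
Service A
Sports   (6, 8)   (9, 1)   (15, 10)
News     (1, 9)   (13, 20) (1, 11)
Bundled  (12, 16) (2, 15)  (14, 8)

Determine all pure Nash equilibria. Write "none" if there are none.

Mark each player's best response to every combination of opponents' strategies; a profile where every player is best-responding is a pure Nash equilibrium.
Service A against Sports: payoffs 6, 1, 12 → best response Bundled.
Service A against News: payoffs 9, 13, 2 → best response News.
Service A against Bundled: payoffs 15, 1, 14 → best response Sports.
Service B against Sports: payoffs 8, 1, 10 → best response Bundled.
Service B against News: payoffs 9, 20, 11 → best response News.
Service B against Bundled: payoffs 16, 15, 8 → best response Sports.
Mutual best responses: (Sports, Bundled); (News, News); (Bundled, Sports).

(Sports, Bundled) and (News, News) and (Bundled, Sports)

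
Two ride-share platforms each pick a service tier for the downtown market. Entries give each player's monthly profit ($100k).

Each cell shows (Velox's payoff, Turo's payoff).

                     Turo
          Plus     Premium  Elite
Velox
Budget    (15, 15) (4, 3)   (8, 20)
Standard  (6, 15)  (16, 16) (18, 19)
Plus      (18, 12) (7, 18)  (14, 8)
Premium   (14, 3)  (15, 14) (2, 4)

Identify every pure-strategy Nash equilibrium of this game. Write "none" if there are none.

The unique pure-strategy Nash equilibrium is (Standard, Elite).

For each player, find the best response to each opponent profile; mutual best responses are the pure NE.
Velox against Plus: payoffs 15, 6, 18, 14 → best response Plus.
Velox against Premium: payoffs 4, 16, 7, 15 → best response Standard.
Velox against Elite: payoffs 8, 18, 14, 2 → best response Standard.
Turo against Budget: payoffs 15, 3, 20 → best response Elite.
Turo against Standard: payoffs 15, 16, 19 → best response Elite.
Turo against Plus: payoffs 12, 18, 8 → best response Premium.
Turo against Premium: payoffs 3, 14, 4 → best response Premium.
Mutual best responses: (Standard, Elite).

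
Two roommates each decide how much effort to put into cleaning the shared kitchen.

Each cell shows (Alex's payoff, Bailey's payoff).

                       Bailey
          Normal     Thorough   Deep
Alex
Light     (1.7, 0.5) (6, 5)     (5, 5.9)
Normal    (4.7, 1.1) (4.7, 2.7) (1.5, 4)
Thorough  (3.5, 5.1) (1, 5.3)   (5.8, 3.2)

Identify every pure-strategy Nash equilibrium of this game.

none

(Light, Normal): Alex can switch to Normal (1.7 → 4.7). Not NE.
(Light, Thorough): Bailey can switch to Deep (5 → 5.9). Not NE.
(Light, Deep): Alex can switch to Thorough (5 → 5.8). Not NE.
(Normal, Normal): Bailey can switch to Thorough (1.1 → 2.7). Not NE.
(Normal, Thorough): Alex can switch to Light (4.7 → 6). Not NE.
(Normal, Deep): Alex can switch to Light (1.5 → 5). Not NE.
(The remaining 3 profiles each have a profitable deviation by the same check.)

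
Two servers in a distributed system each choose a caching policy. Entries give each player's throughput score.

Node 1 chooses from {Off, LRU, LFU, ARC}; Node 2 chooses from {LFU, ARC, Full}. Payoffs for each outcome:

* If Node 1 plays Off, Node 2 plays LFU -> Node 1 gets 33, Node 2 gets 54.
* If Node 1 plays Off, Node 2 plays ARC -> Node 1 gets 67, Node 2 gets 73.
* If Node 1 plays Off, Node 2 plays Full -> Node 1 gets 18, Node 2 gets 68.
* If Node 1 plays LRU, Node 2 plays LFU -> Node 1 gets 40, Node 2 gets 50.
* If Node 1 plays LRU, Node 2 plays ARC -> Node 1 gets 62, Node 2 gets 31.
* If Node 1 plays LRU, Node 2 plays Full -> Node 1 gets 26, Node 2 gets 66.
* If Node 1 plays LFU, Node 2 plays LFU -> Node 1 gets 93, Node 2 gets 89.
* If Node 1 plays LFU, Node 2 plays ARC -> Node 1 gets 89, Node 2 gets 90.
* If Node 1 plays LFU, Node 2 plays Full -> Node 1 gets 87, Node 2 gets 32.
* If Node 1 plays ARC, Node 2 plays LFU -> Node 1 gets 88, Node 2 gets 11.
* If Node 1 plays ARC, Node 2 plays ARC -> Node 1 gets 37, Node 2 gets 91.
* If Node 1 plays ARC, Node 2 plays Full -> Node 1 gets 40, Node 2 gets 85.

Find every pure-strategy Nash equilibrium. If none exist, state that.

For each player, find the best response to each opponent profile; mutual best responses are the pure NE.
Node 1 against LFU: payoffs 33, 40, 93, 88 → best response LFU.
Node 1 against ARC: payoffs 67, 62, 89, 37 → best response LFU.
Node 1 against Full: payoffs 18, 26, 87, 40 → best response LFU.
Node 2 against Off: payoffs 54, 73, 68 → best response ARC.
Node 2 against LRU: payoffs 50, 31, 66 → best response Full.
Node 2 against LFU: payoffs 89, 90, 32 → best response ARC.
Node 2 against ARC: payoffs 11, 91, 85 → best response ARC.
Mutual best responses: (LFU, ARC).

The unique pure-strategy Nash equilibrium is (LFU, ARC).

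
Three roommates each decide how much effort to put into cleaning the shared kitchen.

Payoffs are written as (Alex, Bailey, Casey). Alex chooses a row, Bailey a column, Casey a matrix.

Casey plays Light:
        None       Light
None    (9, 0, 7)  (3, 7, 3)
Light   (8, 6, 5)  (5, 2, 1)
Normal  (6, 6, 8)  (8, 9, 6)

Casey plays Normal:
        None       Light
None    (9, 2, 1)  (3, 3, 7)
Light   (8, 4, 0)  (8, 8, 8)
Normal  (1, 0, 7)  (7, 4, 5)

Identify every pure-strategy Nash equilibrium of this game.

(None, None, Light): Bailey can switch to Light (0 → 7). Not NE.
(None, None, Normal): Bailey can switch to Light (2 → 3). Not NE.
(None, Light, Light): Alex can switch to Light (3 → 5). Not NE.
(None, Light, Normal): Alex can switch to Light (3 → 8). Not NE.
(Light, None, Light): Alex can switch to None (8 → 9). Not NE.
(Light, None, Normal): Alex can switch to None (8 → 9). Not NE.
(Light, Light, Normal): Alex gets 8, best alternative 7; Bailey gets 8, best alternative 4; Casey gets 8, best alternative 1. No profitable deviation — NE.
(Normal, Light, Light): Alex gets 8, best alternative 5; Bailey gets 9, best alternative 6; Casey gets 6, best alternative 5. No profitable deviation — NE.
(The remaining 4 profiles each have a profitable deviation by the same check.)

The pure Nash equilibria are (Light, Light, Normal) and (Normal, Light, Light).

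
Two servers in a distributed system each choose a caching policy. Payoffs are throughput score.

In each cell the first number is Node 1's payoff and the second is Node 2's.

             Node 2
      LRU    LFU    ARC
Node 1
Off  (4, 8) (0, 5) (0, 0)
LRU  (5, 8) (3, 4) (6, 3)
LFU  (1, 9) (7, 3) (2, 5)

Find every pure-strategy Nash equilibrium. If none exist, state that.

(LRU, LRU)

(Off, LRU): Node 1 can switch to LRU (4 → 5). Not NE.
(Off, LFU): Node 1 can switch to LRU (0 → 3). Not NE.
(Off, ARC): Node 1 can switch to LRU (0 → 6). Not NE.
(LRU, LRU): Node 1 gets 5, best alternative 4; Node 2 gets 8, best alternative 4. No profitable deviation — NE.
(LRU, LFU): Node 1 can switch to LFU (3 → 7). Not NE.
(LRU, ARC): Node 2 can switch to LRU (3 → 8). Not NE.
(LFU, LRU): Node 1 can switch to Off (1 → 4). Not NE.
(LFU, LFU): Node 2 can switch to LRU (3 → 9). Not NE.
(LFU, ARC): Node 1 can switch to LRU (2 → 6). Not NE.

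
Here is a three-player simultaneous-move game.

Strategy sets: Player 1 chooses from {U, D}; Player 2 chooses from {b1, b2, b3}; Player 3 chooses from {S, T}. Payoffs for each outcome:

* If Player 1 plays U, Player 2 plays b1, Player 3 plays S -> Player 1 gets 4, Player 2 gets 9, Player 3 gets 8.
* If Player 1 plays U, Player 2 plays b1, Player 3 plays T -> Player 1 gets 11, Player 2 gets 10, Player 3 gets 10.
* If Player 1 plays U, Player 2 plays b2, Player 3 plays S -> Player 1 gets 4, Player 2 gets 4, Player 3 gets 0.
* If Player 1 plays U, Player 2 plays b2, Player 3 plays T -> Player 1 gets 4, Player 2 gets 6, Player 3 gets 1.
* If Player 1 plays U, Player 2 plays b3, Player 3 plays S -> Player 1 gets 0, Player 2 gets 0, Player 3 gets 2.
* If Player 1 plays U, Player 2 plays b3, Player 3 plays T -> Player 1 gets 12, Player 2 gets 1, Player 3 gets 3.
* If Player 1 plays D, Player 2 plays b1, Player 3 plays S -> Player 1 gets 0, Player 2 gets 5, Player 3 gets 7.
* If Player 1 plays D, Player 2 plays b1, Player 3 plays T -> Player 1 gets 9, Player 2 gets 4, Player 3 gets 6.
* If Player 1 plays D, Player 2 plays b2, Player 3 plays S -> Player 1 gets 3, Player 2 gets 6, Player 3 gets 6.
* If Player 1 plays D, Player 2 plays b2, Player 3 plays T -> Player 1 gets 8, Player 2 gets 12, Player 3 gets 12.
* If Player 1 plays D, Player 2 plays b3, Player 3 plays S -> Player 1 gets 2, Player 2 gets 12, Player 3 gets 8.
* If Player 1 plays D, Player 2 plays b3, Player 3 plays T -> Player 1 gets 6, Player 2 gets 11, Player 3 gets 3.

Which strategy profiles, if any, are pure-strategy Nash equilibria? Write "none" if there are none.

Player 1 against (b1, S): payoffs 4, 0 → best response U.
Player 1 against (b1, T): payoffs 11, 9 → best response U.
Player 1 against (b2, S): payoffs 4, 3 → best response U.
Player 1 against (b2, T): payoffs 4, 8 → best response D.
Player 1 against (b3, S): payoffs 0, 2 → best response D.
Player 1 against (b3, T): payoffs 12, 6 → best response U.
Player 2 against (U, S): payoffs 9, 4, 0 → best response b1.
Player 2 against (U, T): payoffs 10, 6, 1 → best response b1.
Player 2 against (D, S): payoffs 5, 6, 12 → best response b3.
Player 2 against (D, T): payoffs 4, 12, 11 → best response b2.
Player 3 against (U, b1): payoffs 8, 10 → best response T.
Player 3 against (U, b2): payoffs 0, 1 → best response T.
Player 3 against (U, b3): payoffs 2, 3 → best response T.
Player 3 against (D, b1): payoffs 7, 6 → best response S.
Player 3 against (D, b2): payoffs 6, 12 → best response T.
Player 3 against (D, b3): payoffs 8, 3 → best response S.
Mutual best responses: (U, b1, T); (D, b2, T); (D, b3, S).

The pure Nash equilibria are (U, b1, T); (D, b2, T); (D, b3, S).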